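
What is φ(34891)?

34891 = 23 · 37 · 41.
φ(34891) = 34891 · (1 − 1/23) · (1 − 1/37) · (1 − 1/41)
       = 34891 · 31680/34891 = 31680.

31680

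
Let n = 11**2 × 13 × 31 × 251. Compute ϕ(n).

φ(11^2) = 11^1·(11−1) = 11·10 = 110.
φ(13) = 13 − 1 = 12.
φ(31) = 31 − 1 = 30.
φ(251) = 251 − 1 = 250.
Since φ is multiplicative, φ(12239513) = 110 · 12 · 30 · 250 = 9900000.

9900000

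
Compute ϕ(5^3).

φ(125) = 125 · (1 − 1/5)
       = 125 · 4/5 = 100.

100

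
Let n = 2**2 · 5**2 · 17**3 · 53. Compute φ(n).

φ(26038900) = 26038900 · (1 − 1/2) · (1 − 1/5) · (1 − 1/17) · (1 − 1/53)
       = 26038900 · 3328/9010 = 9617920.

9617920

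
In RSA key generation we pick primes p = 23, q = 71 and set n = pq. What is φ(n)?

φ(23) = 23 − 1 = 22.
φ(71) = 71 − 1 = 70.
Since φ is multiplicative, φ(1633) = 22 · 70 = 1540.

1540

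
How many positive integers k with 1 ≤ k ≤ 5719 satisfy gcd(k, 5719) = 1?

4536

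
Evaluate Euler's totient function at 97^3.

903264

φ(97^3) = 97^2·(97−1) = 9409·96 = 903264.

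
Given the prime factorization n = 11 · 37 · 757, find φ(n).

272160

φ(308099) = 308099 · (1 − 1/11) · (1 − 1/37) · (1 − 1/757)
       = 308099 · 272160/308099 = 272160.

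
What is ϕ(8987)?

Factor 8987: 8987 = 11 · 19 · 43.
φ(11) = 11 − 1 = 10.
φ(19) = 19 − 1 = 18.
φ(43) = 43 − 1 = 42.
Since φ is multiplicative, φ(8987) = 10 · 18 · 42 = 7560.

7560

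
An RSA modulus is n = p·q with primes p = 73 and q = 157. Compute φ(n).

φ(n) = (p − 1)(q − 1) = (73−1)(157−1) = 72·156 = 11232.

11232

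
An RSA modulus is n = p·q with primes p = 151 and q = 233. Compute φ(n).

For distinct primes, φ(pq) = (p−1)(q−1) = 150 × 232 = 34800.

34800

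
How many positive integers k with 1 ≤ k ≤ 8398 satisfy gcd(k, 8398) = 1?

Prime factorization: 8398 = 2 · 13 · 17 · 19.
φ(8398) = 8398 · (1 − 1/2) · (1 − 1/13) · (1 − 1/17) · (1 − 1/19)
       = 8398 · 3456/8398 = 3456.

3456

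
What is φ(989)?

924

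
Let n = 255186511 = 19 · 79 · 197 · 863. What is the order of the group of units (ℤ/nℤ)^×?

φ(19) = 19 − 1 = 18.
φ(79) = 79 − 1 = 78.
φ(197) = 197 − 1 = 196.
φ(863) = 863 − 1 = 862.
Multiply: 18 · 78 · 196 · 862 = 237208608.

237208608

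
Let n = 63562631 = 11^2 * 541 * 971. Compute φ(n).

57618000

φ(63562631) = 63562631 · (1 − 1/11) · (1 − 1/541) · (1 − 1/971)
       = 63562631 · 5238000/5778421 = 57618000.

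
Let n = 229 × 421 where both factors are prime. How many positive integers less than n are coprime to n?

φ(96409) = 96409 · (1 − 1/229) · (1 − 1/421)
       = 96409 · 95760/96409 = 95760.

95760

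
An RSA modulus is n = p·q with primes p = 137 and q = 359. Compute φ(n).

φ(49183) = 49183 · (1 − 1/137) · (1 − 1/359)
       = 49183 · 48688/49183 = 48688.

48688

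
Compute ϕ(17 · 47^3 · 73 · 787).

92008631808

φ(17) = 17 − 1 = 16.
φ(47^3) = 47^2·(47−1) = 2209·46 = 101614.
φ(73) = 73 − 1 = 72.
φ(787) = 787 − 1 = 786.
Since φ is multiplicative, φ(101400497941) = 16 · 101614 · 72 · 786 = 92008631808.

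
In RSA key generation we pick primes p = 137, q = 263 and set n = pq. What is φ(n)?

35632

φ(n) = (p − 1)(q − 1) = (137−1)(263−1) = 136·262 = 35632.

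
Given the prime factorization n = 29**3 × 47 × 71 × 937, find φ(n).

φ(29^3) = 29^3 − 29^2 = 24389 − 841 = 23548.
φ(47) = 47 − 1 = 46.
φ(71) = 71 − 1 = 70.
φ(937) = 937 − 1 = 936.
φ(76258769141) = 23548 × 46 × 70 × 936 = 70971788160.

70971788160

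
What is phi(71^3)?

352870

φ(71^3) = 71^2·(71−1) = 5041·70 = 352870.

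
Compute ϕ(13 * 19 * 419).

φ(103493) = 103493 · (1 − 1/13) · (1 − 1/19) · (1 − 1/419)
       = 103493 · 90288/103493 = 90288.

90288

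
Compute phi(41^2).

1640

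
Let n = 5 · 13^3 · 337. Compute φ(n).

φ(3701945) = 3701945 · (1 − 1/5) · (1 − 1/13) · (1 − 1/337)
       = 3701945 · 16128/21905 = 2725632.

2725632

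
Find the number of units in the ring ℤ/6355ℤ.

Prime factorization: 6355 = 5 * 31 * 41.
φ(6355) = 6355 · (1 − 1/5) · (1 − 1/31) · (1 − 1/41)
       = 6355 · 4800/6355 = 4800.

4800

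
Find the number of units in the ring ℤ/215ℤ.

168

Prime factorization: 215 = 5 * 43.
φ(5) = 5 − 1 = 4.
φ(43) = 43 − 1 = 42.
Since φ is multiplicative, φ(215) = 4 · 42 = 168.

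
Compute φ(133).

108

First factor: 133 = 7 * 19.
φ(7) = 7 − 1 = 6.
φ(19) = 19 − 1 = 18.
Multiply: 6 · 18 = 108.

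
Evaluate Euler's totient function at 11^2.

φ(121) = 121 · (1 − 1/11)
       = 121 · 10/11 = 110.

110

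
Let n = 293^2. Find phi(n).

φ(293^2) = 293^1·(293−1) = 293·292 = 85556.

85556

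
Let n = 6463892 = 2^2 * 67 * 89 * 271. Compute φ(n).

φ(2^2) = 2^2 − 2^1 = 4 − 2 = 2.
φ(67) = 67 − 1 = 66.
φ(89) = 89 − 1 = 88.
φ(271) = 271 − 1 = 270.
φ(6463892) = 2 × 66 × 88 × 270 = 3136320.

3136320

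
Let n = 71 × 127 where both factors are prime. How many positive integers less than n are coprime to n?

For distinct primes, φ(pq) = (p−1)(q−1) = 70 × 126 = 8820.

8820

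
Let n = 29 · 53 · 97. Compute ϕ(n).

139776

φ(29) = 29 − 1 = 28.
φ(53) = 53 − 1 = 52.
φ(97) = 97 − 1 = 96.
Since φ is multiplicative, φ(149089) = 28 · 52 · 96 = 139776.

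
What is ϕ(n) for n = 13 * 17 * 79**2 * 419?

φ(13) = 13 − 1 = 12.
φ(17) = 17 − 1 = 16.
φ(79^2) = 79^2 − 79^1 = 6241 − 79 = 6162.
φ(419) = 419 − 1 = 418.
Since φ is multiplicative, φ(577910359) = 12 · 16 · 6162 · 418 = 494537472.

494537472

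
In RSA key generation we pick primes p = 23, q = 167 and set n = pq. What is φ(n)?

3652

φ(pq) = (p−1)(q−1) = 22 · 166 = 3652.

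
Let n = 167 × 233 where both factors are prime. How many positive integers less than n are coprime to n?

38512

φ(n) = (p − 1)(q − 1) = (167−1)(233−1) = 166·232 = 38512.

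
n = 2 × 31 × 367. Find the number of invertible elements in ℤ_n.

φ(2) = 2 − 1 = 1.
φ(31) = 31 − 1 = 30.
φ(367) = 367 − 1 = 366.
φ(22754) = 1 × 30 × 366 = 10980.

10980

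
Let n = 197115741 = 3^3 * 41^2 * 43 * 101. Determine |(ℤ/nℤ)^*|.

φ(197115741) = 197115741 · (1 − 1/3) · (1 − 1/41) · (1 − 1/43) · (1 − 1/101)
       = 197115741 · 336000/534189 = 123984000.

123984000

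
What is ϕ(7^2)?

φ(49) = 49 · (1 − 1/7)
       = 49 · 6/7 = 42.

42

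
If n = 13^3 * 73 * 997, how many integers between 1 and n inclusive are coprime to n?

φ(13^3) = 13^3 − 13^2 = 2197 − 169 = 2028.
φ(73) = 73 − 1 = 72.
φ(997) = 997 − 1 = 996.
Since φ is multiplicative, φ(159899857) = 2028 · 72 · 996 = 145431936.

145431936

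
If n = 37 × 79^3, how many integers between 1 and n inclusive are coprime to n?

φ(37) = 37 − 1 = 36.
φ(79^3) = 79^2·(79−1) = 6241·78 = 486798.
Multiply: 36 · 486798 = 17524728.

17524728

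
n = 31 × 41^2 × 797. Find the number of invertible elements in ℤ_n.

39163200

φ(31) = 31 − 1 = 30.
φ(41^2) = 41^2 − 41^1 = 1681 − 41 = 1640.
φ(797) = 797 − 1 = 796.
Since φ is multiplicative, φ(41532467) = 30 · 1640 · 796 = 39163200.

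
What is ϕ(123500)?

43200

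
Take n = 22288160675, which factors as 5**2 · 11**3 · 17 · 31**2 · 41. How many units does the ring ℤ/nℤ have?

φ(5^2) = 5^1·(5−1) = 5·4 = 20.
φ(11^3) = 11^3 − 11^2 = 1331 − 121 = 1210.
φ(17) = 17 − 1 = 16.
φ(31^2) = 31^2 − 31^1 = 961 − 31 = 930.
φ(41) = 41 − 1 = 40.
Since φ is multiplicative, φ(22288160675) = 20 · 1210 · 16 · 930 · 40 = 14403840000.

14403840000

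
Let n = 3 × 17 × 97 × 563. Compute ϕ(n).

φ(3) = 3 − 1 = 2.
φ(17) = 17 − 1 = 16.
φ(97) = 97 − 1 = 96.
φ(563) = 563 − 1 = 562.
φ(2785161) = 2 × 16 × 96 × 562 = 1726464.

1726464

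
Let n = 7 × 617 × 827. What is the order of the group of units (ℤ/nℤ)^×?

3052896

φ(3571813) = 3571813 · (1 − 1/7) · (1 − 1/617) · (1 − 1/827)
       = 3571813 · 3052896/3571813 = 3052896.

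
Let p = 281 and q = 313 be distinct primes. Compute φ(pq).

87360

For distinct primes, φ(pq) = (p−1)(q−1) = 280 × 312 = 87360.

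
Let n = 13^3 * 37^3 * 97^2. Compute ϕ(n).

930715329024

φ(13^3) = 13^2·(13−1) = 169·12 = 2028.
φ(37^3) = 37^3 − 37^2 = 50653 − 1369 = 49284.
φ(97^2) = 97^1·(97−1) = 97·96 = 9312.
φ(1047077187169) = 2028 × 49284 × 9312 = 930715329024.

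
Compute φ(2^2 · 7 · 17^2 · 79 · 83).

φ(53059244) = 53059244 · (1 − 1/2) · (1 − 1/7) · (1 − 1/17) · (1 − 1/79) · (1 − 1/83)
       = 53059244 · 614016/1560566 = 20876544.

20876544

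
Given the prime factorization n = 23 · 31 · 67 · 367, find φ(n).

φ(17531957) = 17531957 · (1 − 1/23) · (1 − 1/31) · (1 − 1/67) · (1 − 1/367)
       = 17531957 · 15942960/17531957 = 15942960.

15942960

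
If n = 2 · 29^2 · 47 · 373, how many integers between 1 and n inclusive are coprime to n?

13894944

φ(29487142) = 29487142 · (1 − 1/2) · (1 − 1/29) · (1 − 1/47) · (1 − 1/373)
       = 29487142 · 479136/1016798 = 13894944.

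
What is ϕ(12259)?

10560

12259 = 13 · 23 · 41.
φ(13) = 13 − 1 = 12.
φ(23) = 23 − 1 = 22.
φ(41) = 41 − 1 = 40.
Since φ is multiplicative, φ(12259) = 12 · 22 · 40 = 10560.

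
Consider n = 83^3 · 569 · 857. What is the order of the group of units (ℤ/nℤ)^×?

φ(278822210171) = 278822210171 · (1 − 1/83) · (1 − 1/569) · (1 − 1/857)
       = 278822210171 · 39869056/40473539 = 274657926784.

274657926784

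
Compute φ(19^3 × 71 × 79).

35479080

φ(19^3) = 19^3 − 19^2 = 6859 − 361 = 6498.
φ(71) = 71 − 1 = 70.
φ(79) = 79 − 1 = 78.
φ(38472131) = 6498 × 70 × 78 = 35479080.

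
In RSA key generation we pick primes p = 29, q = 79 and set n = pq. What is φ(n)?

2184

For distinct primes, φ(pq) = (p−1)(q−1) = 28 × 78 = 2184.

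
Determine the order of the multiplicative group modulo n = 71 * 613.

φ(43523) = 43523 · (1 − 1/71) · (1 − 1/613)
       = 43523 · 42840/43523 = 42840.

42840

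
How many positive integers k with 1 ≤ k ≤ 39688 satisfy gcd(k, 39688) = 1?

17600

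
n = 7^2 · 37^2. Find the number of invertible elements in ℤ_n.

55944

φ(67081) = 67081 · (1 − 1/7) · (1 − 1/37)
       = 67081 · 216/259 = 55944.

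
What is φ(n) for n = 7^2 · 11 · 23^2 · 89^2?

1664456640

φ(7^2) = 7^1·(7−1) = 7·6 = 42.
φ(11) = 11 − 1 = 10.
φ(23^2) = 23^1·(23−1) = 23·22 = 506.
φ(89^2) = 89^2 − 89^1 = 7921 − 89 = 7832.
Since φ is multiplicative, φ(2258522651) = 42 · 10 · 506 · 7832 = 1664456640.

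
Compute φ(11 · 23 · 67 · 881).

φ(11) = 11 − 1 = 10.
φ(23) = 23 − 1 = 22.
φ(67) = 67 − 1 = 66.
φ(881) = 881 − 1 = 880.
φ(14933831) = 10 × 22 × 66 × 880 = 12777600.

12777600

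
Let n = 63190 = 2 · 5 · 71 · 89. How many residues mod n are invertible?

24640

φ(63190) = 63190 · (1 − 1/2) · (1 − 1/5) · (1 − 1/71) · (1 − 1/89)
       = 63190 · 24640/63190 = 24640.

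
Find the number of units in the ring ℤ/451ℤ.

400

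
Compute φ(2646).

756

2646 = 2 * 3**3 * 7**2.
φ(2646) = 2646 · (1 − 1/2) · (1 − 1/3) · (1 − 1/7)
       = 2646 · 12/42 = 756.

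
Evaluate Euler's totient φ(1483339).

1161600

Prime factorization: 1483339 = 11**2 * 13 * 23 * 41.
φ(11^2) = 11^2 − 11^1 = 121 − 11 = 110.
φ(13) = 13 − 1 = 12.
φ(23) = 23 − 1 = 22.
φ(41) = 41 − 1 = 40.
Multiply: 110 · 12 · 22 · 40 = 1161600.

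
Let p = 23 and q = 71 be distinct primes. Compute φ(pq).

1540

For distinct primes, φ(pq) = (p−1)(q−1) = 22 × 70 = 1540.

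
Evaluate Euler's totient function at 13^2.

φ(169) = 169 · (1 − 1/13)
       = 169 · 12/13 = 156.

156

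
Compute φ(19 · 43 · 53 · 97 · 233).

875556864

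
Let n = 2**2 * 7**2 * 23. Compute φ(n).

φ(4508) = 4508 · (1 − 1/2) · (1 − 1/7) · (1 − 1/23)
       = 4508 · 132/322 = 1848.

1848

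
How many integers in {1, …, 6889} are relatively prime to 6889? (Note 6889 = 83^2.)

6806

φ(83^2) = 83^2 − 83^1 = 6889 − 83 = 6806.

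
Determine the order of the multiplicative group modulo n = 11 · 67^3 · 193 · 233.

131972290560

φ(11) = 11 − 1 = 10.
φ(67^3) = 67^3 − 67^2 = 300763 − 4489 = 296274.
φ(193) = 193 − 1 = 192.
φ(233) = 233 − 1 = 232.
φ(148775124817) = 10 × 296274 × 192 × 232 = 131972290560.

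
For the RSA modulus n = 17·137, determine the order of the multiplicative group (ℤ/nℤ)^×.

φ(n) = (p − 1)(q − 1) = (17−1)(137−1) = 16·136 = 2176.

2176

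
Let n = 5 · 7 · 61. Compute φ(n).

1440

φ(5) = 5 − 1 = 4.
φ(7) = 7 − 1 = 6.
φ(61) = 61 − 1 = 60.
Multiply: 4 · 6 · 60 = 1440.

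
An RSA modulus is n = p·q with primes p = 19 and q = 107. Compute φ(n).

φ(19) = 19 − 1 = 18.
φ(107) = 107 − 1 = 106.
Since φ is multiplicative, φ(2033) = 18 · 106 = 1908.

1908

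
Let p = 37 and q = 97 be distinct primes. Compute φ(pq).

3456

φ(pq) = (p−1)(q−1) = 36 · 96 = 3456.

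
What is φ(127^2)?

16002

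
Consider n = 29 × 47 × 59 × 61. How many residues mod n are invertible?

4482240

φ(29) = 29 − 1 = 28.
φ(47) = 47 − 1 = 46.
φ(59) = 59 − 1 = 58.
φ(61) = 61 − 1 = 60.
φ(4905437) = 28 × 46 × 58 × 60 = 4482240.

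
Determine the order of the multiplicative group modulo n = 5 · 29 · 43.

4704

φ(5) = 5 − 1 = 4.
φ(29) = 29 − 1 = 28.
φ(43) = 43 − 1 = 42.
Multiply: 4 · 28 · 42 = 4704.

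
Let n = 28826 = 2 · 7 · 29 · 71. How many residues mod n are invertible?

11760

φ(2) = 2 − 1 = 1.
φ(7) = 7 − 1 = 6.
φ(29) = 29 − 1 = 28.
φ(71) = 71 − 1 = 70.
Multiply: 1 · 6 · 28 · 70 = 11760.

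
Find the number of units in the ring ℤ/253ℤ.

Factor 253: 253 = 11 * 23.
φ(253) = 253 · (1 − 1/11) · (1 − 1/23)
       = 253 · 220/253 = 220.

220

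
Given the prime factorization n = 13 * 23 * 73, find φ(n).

φ(13) = 13 − 1 = 12.
φ(23) = 23 − 1 = 22.
φ(73) = 73 − 1 = 72.
Multiply: 12 · 22 · 72 = 19008.

19008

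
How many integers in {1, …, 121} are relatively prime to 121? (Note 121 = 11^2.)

110

φ(121) = 121 · (1 − 1/11)
       = 121 · 10/11 = 110.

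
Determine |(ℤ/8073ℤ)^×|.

Prime factorization: 8073 = 3^3 · 13 · 23.
φ(3^3) = 3^2·(3−1) = 9·2 = 18.
φ(13) = 13 − 1 = 12.
φ(23) = 23 − 1 = 22.
Since φ is multiplicative, φ(8073) = 18 · 12 · 22 = 4752.

4752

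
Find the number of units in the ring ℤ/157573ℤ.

Prime factorization: 157573 = 13 * 17 * 23 * 31.
φ(157573) = 157573 · (1 − 1/13) · (1 − 1/17) · (1 − 1/23) · (1 − 1/31)
       = 157573 · 126720/157573 = 126720.

126720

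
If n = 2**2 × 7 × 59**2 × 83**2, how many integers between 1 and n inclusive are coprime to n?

φ(671457052) = 671457052 · (1 − 1/2) · (1 − 1/7) · (1 − 1/59) · (1 − 1/83)
       = 671457052 · 28536/68558 = 279481584.

279481584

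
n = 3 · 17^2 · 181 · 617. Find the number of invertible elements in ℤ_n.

60318720

φ(96823959) = 96823959 · (1 − 1/3) · (1 − 1/17) · (1 − 1/181) · (1 − 1/617)
       = 96823959 · 3548160/5695527 = 60318720.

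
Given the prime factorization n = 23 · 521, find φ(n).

11440

φ(23) = 23 − 1 = 22.
φ(521) = 521 − 1 = 520.
φ(11983) = 22 × 520 = 11440.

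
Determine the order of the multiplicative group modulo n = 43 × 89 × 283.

φ(1083041) = 1083041 · (1 − 1/43) · (1 − 1/89) · (1 − 1/283)
       = 1083041 · 1042272/1083041 = 1042272.

1042272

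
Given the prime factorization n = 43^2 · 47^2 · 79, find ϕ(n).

304556616

φ(43^2) = 43^1·(43−1) = 43·42 = 1806.
φ(47^2) = 47^1·(47−1) = 47·46 = 2162.
φ(79) = 79 − 1 = 78.
Since φ is multiplicative, φ(322670839) = 1806 · 2162 · 78 = 304556616.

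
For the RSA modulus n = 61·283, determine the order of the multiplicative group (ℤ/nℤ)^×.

φ(pq) = (p−1)(q−1) = 60 · 282 = 16920.

16920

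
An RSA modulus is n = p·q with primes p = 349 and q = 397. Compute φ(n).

137808

For distinct primes, φ(pq) = (p−1)(q−1) = 348 × 396 = 137808.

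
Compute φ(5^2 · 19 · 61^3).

φ(5^2) = 5^1·(5−1) = 5·4 = 20.
φ(19) = 19 − 1 = 18.
φ(61^3) = 61^2·(61−1) = 3721·60 = 223260.
φ(107815975) = 20 × 18 × 223260 = 80373600.

80373600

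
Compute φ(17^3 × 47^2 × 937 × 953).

8908125198336

φ(17^3) = 17^3 − 17^2 = 4913 − 289 = 4624.
φ(47^2) = 47^2 − 47^1 = 2209 − 47 = 2162.
φ(937) = 937 − 1 = 936.
φ(953) = 953 − 1 = 952.
Since φ is multiplicative, φ(9691142321137) = 4624 · 2162 · 936 · 952 = 8908125198336.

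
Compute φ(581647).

479160

Factor 581647: 581647 = 11^3 * 19 * 23.
φ(581647) = 581647 · (1 − 1/11) · (1 − 1/19) · (1 − 1/23)
       = 581647 · 3960/4807 = 479160.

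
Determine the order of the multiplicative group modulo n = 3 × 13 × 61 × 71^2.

7156800

φ(3) = 3 − 1 = 2.
φ(13) = 13 − 1 = 12.
φ(61) = 61 − 1 = 60.
φ(71^2) = 71^1·(71−1) = 71·70 = 4970.
φ(11992539) = 2 × 12 × 60 × 4970 = 7156800.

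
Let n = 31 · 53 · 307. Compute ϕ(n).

φ(504401) = 504401 · (1 − 1/31) · (1 − 1/53) · (1 − 1/307)
       = 504401 · 477360/504401 = 477360.

477360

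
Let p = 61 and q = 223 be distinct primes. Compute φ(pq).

For distinct primes, φ(pq) = (p−1)(q−1) = 60 × 222 = 13320.

13320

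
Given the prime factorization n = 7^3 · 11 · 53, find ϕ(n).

152880

φ(7^3) = 7^3 − 7^2 = 343 − 49 = 294.
φ(11) = 11 − 1 = 10.
φ(53) = 53 − 1 = 52.
Since φ is multiplicative, φ(199969) = 294 · 10 · 52 = 152880.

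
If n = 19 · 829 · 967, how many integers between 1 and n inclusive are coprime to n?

14397264

φ(15231217) = 15231217 · (1 − 1/19) · (1 − 1/829) · (1 − 1/967)
       = 15231217 · 14397264/15231217 = 14397264.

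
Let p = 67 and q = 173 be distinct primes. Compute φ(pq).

φ(n) = (p − 1)(q − 1) = (67−1)(173−1) = 66·172 = 11352.

11352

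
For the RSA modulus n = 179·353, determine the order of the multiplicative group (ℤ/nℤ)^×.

62656

φ(n) = (p − 1)(q − 1) = (179−1)(353−1) = 178·352 = 62656.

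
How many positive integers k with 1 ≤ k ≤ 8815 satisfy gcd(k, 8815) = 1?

6720

Prime factorization: 8815 = 5 · 41 · 43.
φ(5) = 5 − 1 = 4.
φ(41) = 41 − 1 = 40.
φ(43) = 43 − 1 = 42.
Multiply: 4 · 40 · 42 = 6720.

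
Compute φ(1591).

1512

Factor 1591: 1591 = 37 · 43.
φ(1591) = 1591 · (1 − 1/37) · (1 − 1/43)
       = 1591 · 1512/1591 = 1512.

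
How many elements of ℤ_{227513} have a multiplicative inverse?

181440

227513 = 11 * 13 * 37 * 43.
φ(11) = 11 − 1 = 10.
φ(13) = 13 − 1 = 12.
φ(37) = 37 − 1 = 36.
φ(43) = 43 − 1 = 42.
Multiply: 10 · 12 · 36 · 42 = 181440.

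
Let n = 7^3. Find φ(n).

φ(7^3) = 7^2·(7−1) = 49·6 = 294.

294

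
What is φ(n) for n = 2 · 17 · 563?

8992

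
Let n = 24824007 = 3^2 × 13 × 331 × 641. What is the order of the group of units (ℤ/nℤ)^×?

15206400

φ(24824007) = 24824007 · (1 − 1/3) · (1 − 1/13) · (1 − 1/331) · (1 − 1/641)
       = 24824007 · 5068800/8274669 = 15206400.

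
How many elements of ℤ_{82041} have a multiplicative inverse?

49280

Prime factorization: 82041 = 3 * 23 * 29 * 41.
φ(3) = 3 − 1 = 2.
φ(23) = 23 − 1 = 22.
φ(29) = 29 − 1 = 28.
φ(41) = 41 − 1 = 40.
φ(82041) = 2 × 22 × 28 × 40 = 49280.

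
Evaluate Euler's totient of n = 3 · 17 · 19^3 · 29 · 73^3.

φ(3946367784837) = 3946367784837 · (1 − 1/3) · (1 − 1/17) · (1 − 1/19) · (1 − 1/29) · (1 − 1/73)
       = 3946367784837 · 1161216/2051373 = 2233911343104.

2233911343104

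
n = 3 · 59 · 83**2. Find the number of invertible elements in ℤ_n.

φ(3) = 3 − 1 = 2.
φ(59) = 59 − 1 = 58.
φ(83^2) = 83^2 − 83^1 = 6889 − 83 = 6806.
Since φ is multiplicative, φ(1219353) = 2 · 58 · 6806 = 789496.

789496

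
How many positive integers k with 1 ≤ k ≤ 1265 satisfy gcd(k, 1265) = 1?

880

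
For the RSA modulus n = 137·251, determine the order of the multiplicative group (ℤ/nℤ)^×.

34000

φ(137) = 137 − 1 = 136.
φ(251) = 251 − 1 = 250.
φ(34387) = 136 × 250 = 34000.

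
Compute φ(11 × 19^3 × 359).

φ(27086191) = 27086191 · (1 − 1/11) · (1 − 1/19) · (1 − 1/359)
       = 27086191 · 64440/75031 = 23262840.

23262840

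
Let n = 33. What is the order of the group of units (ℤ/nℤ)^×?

33 = 3 * 11.
φ(3) = 3 − 1 = 2.
φ(11) = 11 − 1 = 10.
Since φ is multiplicative, φ(33) = 2 · 10 = 20.

20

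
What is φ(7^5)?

14406

φ(7^5) = 7^4·(7−1) = 2401·6 = 14406.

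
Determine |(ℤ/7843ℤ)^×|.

7843 = 11 · 23 · 31.
φ(11) = 11 − 1 = 10.
φ(23) = 23 − 1 = 22.
φ(31) = 31 − 1 = 30.
φ(7843) = 10 × 22 × 30 = 6600.

6600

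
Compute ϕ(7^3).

φ(343) = 343 · (1 − 1/7)
       = 343 · 6/7 = 294.

294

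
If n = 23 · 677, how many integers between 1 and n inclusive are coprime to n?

φ(15571) = 15571 · (1 − 1/23) · (1 − 1/677)
       = 15571 · 14872/15571 = 14872.

14872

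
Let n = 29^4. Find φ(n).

682892

φ(707281) = 707281 · (1 − 1/29)
       = 707281 · 28/29 = 682892.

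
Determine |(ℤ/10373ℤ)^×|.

8800

Factor 10373: 10373 = 11 · 23 · 41.
φ(10373) = 10373 · (1 − 1/11) · (1 − 1/23) · (1 − 1/41)
       = 10373 · 8800/10373 = 8800.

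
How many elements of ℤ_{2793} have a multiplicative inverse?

1512

First factor: 2793 = 3 × 7^2 × 19.
φ(3) = 3 − 1 = 2.
φ(7^2) = 7^1·(7−1) = 7·6 = 42.
φ(19) = 19 − 1 = 18.
Since φ is multiplicative, φ(2793) = 2 · 42 · 18 = 1512.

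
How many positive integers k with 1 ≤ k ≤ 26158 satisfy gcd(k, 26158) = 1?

Prime factorization: 26158 = 2 × 11 × 29 × 41.
φ(2) = 2 − 1 = 1.
φ(11) = 11 − 1 = 10.
φ(29) = 29 − 1 = 28.
φ(41) = 41 − 1 = 40.
φ(26158) = 1 × 10 × 28 × 40 = 11200.

11200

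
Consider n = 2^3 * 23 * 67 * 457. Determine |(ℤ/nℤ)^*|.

φ(2^3) = 2^3 − 2^2 = 8 − 4 = 4.
φ(23) = 23 − 1 = 22.
φ(67) = 67 − 1 = 66.
φ(457) = 457 − 1 = 456.
Since φ is multiplicative, φ(5633896) = 4 · 22 · 66 · 456 = 2648448.

2648448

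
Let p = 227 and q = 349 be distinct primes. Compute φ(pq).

For distinct primes, φ(pq) = (p−1)(q−1) = 226 × 348 = 78648.

78648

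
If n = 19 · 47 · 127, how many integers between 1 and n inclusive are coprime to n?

φ(113411) = 113411 · (1 − 1/19) · (1 − 1/47) · (1 − 1/127)
       = 113411 · 104328/113411 = 104328.

104328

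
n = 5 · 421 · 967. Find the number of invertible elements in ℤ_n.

1622880

φ(5) = 5 − 1 = 4.
φ(421) = 421 − 1 = 420.
φ(967) = 967 − 1 = 966.
Multiply: 4 · 420 · 966 = 1622880.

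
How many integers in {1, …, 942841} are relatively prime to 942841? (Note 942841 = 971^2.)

941870

φ(942841) = 942841 · (1 − 1/971)
       = 942841 · 970/971 = 941870.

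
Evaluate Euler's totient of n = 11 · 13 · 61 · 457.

3283200

φ(11) = 11 − 1 = 10.
φ(13) = 13 − 1 = 12.
φ(61) = 61 − 1 = 60.
φ(457) = 457 − 1 = 456.
Multiply: 10 · 12 · 60 · 456 = 3283200.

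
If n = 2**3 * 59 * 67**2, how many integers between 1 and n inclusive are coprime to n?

1025904

φ(2^3) = 2^3 − 2^2 = 8 − 4 = 4.
φ(59) = 59 − 1 = 58.
φ(67^2) = 67^2 − 67^1 = 4489 − 67 = 4422.
Multiply: 4 · 58 · 4422 = 1025904.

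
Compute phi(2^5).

φ(2^5) = 2^5 − 2^4 = 32 − 16 = 16.

16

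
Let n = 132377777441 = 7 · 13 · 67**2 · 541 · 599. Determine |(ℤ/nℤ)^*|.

102812561280

φ(132377777441) = 132377777441 · (1 − 1/7) · (1 − 1/13) · (1 − 1/67) · (1 − 1/541) · (1 − 1/599)
       = 132377777441 · 1534515840/1975787723 = 102812561280.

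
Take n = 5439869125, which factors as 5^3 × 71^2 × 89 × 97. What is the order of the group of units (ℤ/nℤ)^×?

4198656000

φ(5^3) = 5^3 − 5^2 = 125 − 25 = 100.
φ(71^2) = 71^1·(71−1) = 71·70 = 4970.
φ(89) = 89 − 1 = 88.
φ(97) = 97 − 1 = 96.
φ(5439869125) = 100 × 4970 × 88 × 96 = 4198656000.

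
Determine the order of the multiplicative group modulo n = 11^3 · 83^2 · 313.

2569401120

φ(2869978067) = 2869978067 · (1 − 1/11) · (1 − 1/83) · (1 − 1/313)
       = 2869978067 · 255840/285769 = 2569401120.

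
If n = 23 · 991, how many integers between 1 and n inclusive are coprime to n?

21780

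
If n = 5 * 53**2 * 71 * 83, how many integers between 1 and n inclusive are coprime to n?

φ(5) = 5 − 1 = 4.
φ(53^2) = 53^2 − 53^1 = 2809 − 53 = 2756.
φ(71) = 71 − 1 = 70.
φ(83) = 83 − 1 = 82.
Since φ is multiplicative, φ(82767185) = 4 · 2756 · 70 · 82 = 63277760.

63277760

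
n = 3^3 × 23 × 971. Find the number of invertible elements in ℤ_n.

384120

φ(3^3) = 3^2·(3−1) = 9·2 = 18.
φ(23) = 23 − 1 = 22.
φ(971) = 971 − 1 = 970.
φ(602991) = 18 × 22 × 970 = 384120.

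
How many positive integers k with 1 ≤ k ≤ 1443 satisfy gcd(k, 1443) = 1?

First factor: 1443 = 3 · 13 · 37.
φ(1443) = 1443 · (1 − 1/3) · (1 − 1/13) · (1 − 1/37)
       = 1443 · 864/1443 = 864.

864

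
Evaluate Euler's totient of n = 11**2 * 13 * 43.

φ(11^2) = 11^1·(11−1) = 11·10 = 110.
φ(13) = 13 − 1 = 12.
φ(43) = 43 − 1 = 42.
Multiply: 110 · 12 · 42 = 55440.

55440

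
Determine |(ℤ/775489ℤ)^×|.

First factor: 775489 = 11^2 * 13 * 17 * 29.
φ(775489) = 775489 · (1 − 1/11) · (1 − 1/13) · (1 − 1/17) · (1 − 1/29)
       = 775489 · 53760/70499 = 591360.

591360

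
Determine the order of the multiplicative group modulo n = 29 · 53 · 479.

695968

φ(736223) = 736223 · (1 − 1/29) · (1 − 1/53) · (1 − 1/479)
       = 736223 · 695968/736223 = 695968.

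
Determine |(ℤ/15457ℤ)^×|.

13440

Prime factorization: 15457 = 13 · 29 · 41.
φ(15457) = 15457 · (1 − 1/13) · (1 − 1/29) · (1 − 1/41)
       = 15457 · 13440/15457 = 13440.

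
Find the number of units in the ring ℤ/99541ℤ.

Factor 99541: 99541 = 13^2 × 19 × 31.
φ(13^2) = 13^1·(13−1) = 13·12 = 156.
φ(19) = 19 − 1 = 18.
φ(31) = 31 − 1 = 30.
φ(99541) = 156 × 18 × 30 = 84240.

84240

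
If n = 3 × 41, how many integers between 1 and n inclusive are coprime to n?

80

φ(123) = 123 · (1 − 1/3) · (1 − 1/41)
       = 123 · 80/123 = 80.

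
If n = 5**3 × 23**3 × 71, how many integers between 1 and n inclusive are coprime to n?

φ(5^3) = 5^2·(5−1) = 25·4 = 100.
φ(23^3) = 23^2·(23−1) = 529·22 = 11638.
φ(71) = 71 − 1 = 70.
φ(107982125) = 100 × 11638 × 70 = 81466000.

81466000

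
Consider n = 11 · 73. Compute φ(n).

φ(803) = 803 · (1 − 1/11) · (1 − 1/73)
       = 803 · 720/803 = 720.

720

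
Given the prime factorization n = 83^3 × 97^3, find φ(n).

510252027072

φ(521854556651) = 521854556651 · (1 − 1/83) · (1 − 1/97)
       = 521854556651 · 7872/8051 = 510252027072.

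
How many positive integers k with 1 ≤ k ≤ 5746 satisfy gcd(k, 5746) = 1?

Prime factorization: 5746 = 2 × 13^2 × 17.
φ(5746) = 5746 · (1 − 1/2) · (1 − 1/13) · (1 − 1/17)
       = 5746 · 192/442 = 2496.

2496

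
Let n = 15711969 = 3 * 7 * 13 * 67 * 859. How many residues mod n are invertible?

φ(3) = 3 − 1 = 2.
φ(7) = 7 − 1 = 6.
φ(13) = 13 − 1 = 12.
φ(67) = 67 − 1 = 66.
φ(859) = 859 − 1 = 858.
Since φ is multiplicative, φ(15711969) = 2 · 6 · 12 · 66 · 858 = 8154432.

8154432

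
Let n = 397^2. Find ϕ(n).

157212

φ(397^2) = 397^1·(397−1) = 397·396 = 157212.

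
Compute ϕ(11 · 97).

960

φ(1067) = 1067 · (1 − 1/11) · (1 − 1/97)
       = 1067 · 960/1067 = 960.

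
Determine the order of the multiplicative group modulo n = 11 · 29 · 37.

φ(11803) = 11803 · (1 − 1/11) · (1 − 1/29) · (1 − 1/37)
       = 11803 · 10080/11803 = 10080.

10080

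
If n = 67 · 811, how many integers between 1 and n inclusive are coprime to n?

φ(54337) = 54337 · (1 − 1/67) · (1 − 1/811)
       = 54337 · 53460/54337 = 53460.

53460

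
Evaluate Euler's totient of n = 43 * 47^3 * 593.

φ(43) = 43 − 1 = 42.
φ(47^3) = 47^3 − 47^2 = 103823 − 2209 = 101614.
φ(593) = 593 − 1 = 592.
Since φ is multiplicative, φ(2647382677) = 42 · 101614 · 592 = 2526530496.

2526530496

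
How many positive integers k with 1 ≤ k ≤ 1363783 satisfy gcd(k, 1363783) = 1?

1209600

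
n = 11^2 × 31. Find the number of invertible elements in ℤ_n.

3300

φ(11^2) = 11^2 − 11^1 = 121 − 11 = 110.
φ(31) = 31 − 1 = 30.
Since φ is multiplicative, φ(3751) = 110 · 30 = 3300.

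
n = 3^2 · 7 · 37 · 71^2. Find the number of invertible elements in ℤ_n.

6441120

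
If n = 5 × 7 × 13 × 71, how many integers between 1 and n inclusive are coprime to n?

20160

φ(32305) = 32305 · (1 − 1/5) · (1 − 1/7) · (1 − 1/13) · (1 − 1/71)
       = 32305 · 20160/32305 = 20160.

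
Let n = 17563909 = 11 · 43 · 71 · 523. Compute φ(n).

φ(11) = 11 − 1 = 10.
φ(43) = 43 − 1 = 42.
φ(71) = 71 − 1 = 70.
φ(523) = 523 − 1 = 522.
Since φ is multiplicative, φ(17563909) = 10 · 42 · 70 · 522 = 15346800.

15346800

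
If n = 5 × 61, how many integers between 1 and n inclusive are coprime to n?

240

φ(305) = 305 · (1 − 1/5) · (1 − 1/61)
       = 305 · 240/305 = 240.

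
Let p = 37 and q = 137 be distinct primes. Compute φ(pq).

4896

φ(pq) = (p−1)(q−1) = 36 · 136 = 4896.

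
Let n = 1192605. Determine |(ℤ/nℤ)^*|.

621264

Prime factorization: 1192605 = 3 · 5 · 43^3.
φ(1192605) = 1192605 · (1 − 1/3) · (1 − 1/5) · (1 − 1/43)
       = 1192605 · 336/645 = 621264.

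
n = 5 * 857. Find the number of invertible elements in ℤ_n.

3424

φ(5) = 5 − 1 = 4.
φ(857) = 857 − 1 = 856.
Since φ is multiplicative, φ(4285) = 4 · 856 = 3424.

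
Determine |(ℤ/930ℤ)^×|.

240

First factor: 930 = 2 × 3 × 5 × 31.
φ(2) = 2 − 1 = 1.
φ(3) = 3 − 1 = 2.
φ(5) = 5 − 1 = 4.
φ(31) = 31 − 1 = 30.
φ(930) = 1 × 2 × 4 × 30 = 240.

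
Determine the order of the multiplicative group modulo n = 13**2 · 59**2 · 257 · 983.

134201094144

φ(13^2) = 13^1·(13−1) = 13·12 = 156.
φ(59^2) = 59^2 − 59^1 = 3481 − 59 = 3422.
φ(257) = 257 − 1 = 256.
φ(983) = 983 − 1 = 982.
Multiply: 156 · 3422 · 256 · 982 = 134201094144.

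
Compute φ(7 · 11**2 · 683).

φ(578501) = 578501 · (1 − 1/7) · (1 − 1/11) · (1 − 1/683)
       = 578501 · 40920/52591 = 450120.

450120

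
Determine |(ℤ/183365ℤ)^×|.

183365 = 5 * 7 * 13^2 * 31.
φ(5) = 5 − 1 = 4.
φ(7) = 7 − 1 = 6.
φ(13^2) = 13^1·(13−1) = 13·12 = 156.
φ(31) = 31 − 1 = 30.
Multiply: 4 · 6 · 156 · 30 = 112320.

112320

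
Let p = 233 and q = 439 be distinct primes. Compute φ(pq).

φ(n) = (p − 1)(q − 1) = (233−1)(439−1) = 232·438 = 101616.

101616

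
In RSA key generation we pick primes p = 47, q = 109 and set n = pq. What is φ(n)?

4968

For distinct primes, φ(pq) = (p−1)(q−1) = 46 × 108 = 4968.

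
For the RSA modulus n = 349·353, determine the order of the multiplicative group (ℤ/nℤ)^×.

φ(349) = 349 − 1 = 348.
φ(353) = 353 − 1 = 352.
Multiply: 348 · 352 = 122496.

122496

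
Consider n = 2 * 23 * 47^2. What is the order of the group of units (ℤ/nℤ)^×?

φ(101614) = 101614 · (1 − 1/2) · (1 − 1/23) · (1 − 1/47)
       = 101614 · 1012/2162 = 47564.

47564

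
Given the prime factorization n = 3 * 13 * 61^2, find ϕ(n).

φ(145119) = 145119 · (1 − 1/3) · (1 − 1/13) · (1 − 1/61)
       = 145119 · 1440/2379 = 87840.

87840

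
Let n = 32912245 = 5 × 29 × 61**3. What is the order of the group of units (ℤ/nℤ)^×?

25005120

φ(32912245) = 32912245 · (1 − 1/5) · (1 − 1/29) · (1 − 1/61)
       = 32912245 · 6720/8845 = 25005120.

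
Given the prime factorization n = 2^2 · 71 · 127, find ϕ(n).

17640

φ(36068) = 36068 · (1 − 1/2) · (1 − 1/71) · (1 − 1/127)
       = 36068 · 8820/18034 = 17640.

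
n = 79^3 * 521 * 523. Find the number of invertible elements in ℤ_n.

φ(134344745837) = 134344745837 · (1 − 1/79) · (1 − 1/521) · (1 − 1/523)
       = 134344745837 · 21172320/21526157 = 132136449120.

132136449120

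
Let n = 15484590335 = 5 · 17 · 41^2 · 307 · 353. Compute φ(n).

11305451520

φ(15484590335) = 15484590335 · (1 − 1/5) · (1 − 1/17) · (1 − 1/41) · (1 − 1/307) · (1 − 1/353)
       = 15484590335 · 275742720/377672935 = 11305451520.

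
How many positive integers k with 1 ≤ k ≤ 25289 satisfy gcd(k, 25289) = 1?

21780

Prime factorization: 25289 = 11^3 × 19.
φ(25289) = 25289 · (1 − 1/11) · (1 − 1/19)
       = 25289 · 180/209 = 21780.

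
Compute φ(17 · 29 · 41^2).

φ(17) = 17 − 1 = 16.
φ(29) = 29 − 1 = 28.
φ(41^2) = 41^2 − 41^1 = 1681 − 41 = 1640.
Multiply: 16 · 28 · 1640 = 734720.

734720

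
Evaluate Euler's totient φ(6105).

2880

First factor: 6105 = 3 × 5 × 11 × 37.
φ(3) = 3 − 1 = 2.
φ(5) = 5 − 1 = 4.
φ(11) = 11 − 1 = 10.
φ(37) = 37 − 1 = 36.
Since φ is multiplicative, φ(6105) = 2 · 4 · 10 · 36 = 2880.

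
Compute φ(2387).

1800

First factor: 2387 = 7 × 11 × 31.
φ(7) = 7 − 1 = 6.
φ(11) = 11 − 1 = 10.
φ(31) = 31 − 1 = 30.
φ(2387) = 6 × 10 × 30 = 1800.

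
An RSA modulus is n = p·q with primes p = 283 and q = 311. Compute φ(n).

87420

For distinct primes, φ(pq) = (p−1)(q−1) = 282 × 310 = 87420.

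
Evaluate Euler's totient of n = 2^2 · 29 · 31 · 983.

1649760

φ(3534868) = 3534868 · (1 − 1/2) · (1 − 1/29) · (1 − 1/31) · (1 − 1/983)
       = 3534868 · 824880/1767434 = 1649760.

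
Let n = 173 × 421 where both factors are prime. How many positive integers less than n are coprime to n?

72240

φ(72833) = 72833 · (1 − 1/173) · (1 − 1/421)
       = 72833 · 72240/72833 = 72240.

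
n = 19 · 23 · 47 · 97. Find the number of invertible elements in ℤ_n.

1748736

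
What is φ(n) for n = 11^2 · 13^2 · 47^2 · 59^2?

126955926240

φ(11^2) = 11^1·(11−1) = 11·10 = 110.
φ(13^2) = 13^1·(13−1) = 13·12 = 156.
φ(47^2) = 47^2 − 47^1 = 2209 − 47 = 2162.
φ(59^2) = 59^1·(59−1) = 59·58 = 3422.
Since φ is multiplicative, φ(157243178521) = 110 · 156 · 2162 · 3422 = 126955926240.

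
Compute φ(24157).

18816

24157 = 7**2 · 17 · 29.
φ(24157) = 24157 · (1 − 1/7) · (1 − 1/17) · (1 − 1/29)
       = 24157 · 2688/3451 = 18816.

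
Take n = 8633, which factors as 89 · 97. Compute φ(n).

8448

φ(89) = 89 − 1 = 88.
φ(97) = 97 − 1 = 96.
Since φ is multiplicative, φ(8633) = 88 · 96 = 8448.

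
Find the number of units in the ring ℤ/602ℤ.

First factor: 602 = 2 * 7 * 43.
φ(602) = 602 · (1 − 1/2) · (1 − 1/7) · (1 − 1/43)
       = 602 · 252/602 = 252.

252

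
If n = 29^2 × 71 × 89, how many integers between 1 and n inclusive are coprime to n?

5001920

φ(5314279) = 5314279 · (1 − 1/29) · (1 − 1/71) · (1 − 1/89)
       = 5314279 · 172480/183251 = 5001920.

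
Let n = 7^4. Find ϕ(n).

φ(7^4) = 7^4 − 7^3 = 2401 − 343 = 2058.

2058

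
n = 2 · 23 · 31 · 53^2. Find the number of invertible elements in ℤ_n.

1818960

φ(2) = 2 − 1 = 1.
φ(23) = 23 − 1 = 22.
φ(31) = 31 − 1 = 30.
φ(53^2) = 53^2 − 53^1 = 2809 − 53 = 2756.
Since φ is multiplicative, φ(4005634) = 1 · 22 · 30 · 2756 = 1818960.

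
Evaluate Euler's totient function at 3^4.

54

φ(81) = 81 · (1 − 1/3)
       = 81 · 2/3 = 54.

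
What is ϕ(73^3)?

φ(389017) = 389017 · (1 − 1/73)
       = 389017 · 72/73 = 383688.

383688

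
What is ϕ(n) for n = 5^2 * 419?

φ(10475) = 10475 · (1 − 1/5) · (1 − 1/419)
       = 10475 · 1672/2095 = 8360.

8360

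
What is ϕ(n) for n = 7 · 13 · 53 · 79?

292032

φ(7) = 7 − 1 = 6.
φ(13) = 13 − 1 = 12.
φ(53) = 53 − 1 = 52.
φ(79) = 79 − 1 = 78.
Since φ is multiplicative, φ(381017) = 6 · 12 · 52 · 78 = 292032.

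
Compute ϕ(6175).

4320

Prime factorization: 6175 = 5**2 × 13 × 19.
φ(6175) = 6175 · (1 − 1/5) · (1 − 1/13) · (1 − 1/19)
       = 6175 · 864/1235 = 4320.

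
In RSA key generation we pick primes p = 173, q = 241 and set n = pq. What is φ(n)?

41280

φ(41693) = 41693 · (1 − 1/173) · (1 − 1/241)
       = 41693 · 41280/41693 = 41280.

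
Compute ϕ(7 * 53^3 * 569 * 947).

φ(7) = 7 − 1 = 6.
φ(53^3) = 53^3 − 53^2 = 148877 − 2809 = 146068.
φ(569) = 569 − 1 = 568.
φ(947) = 947 − 1 = 946.
Multiply: 6 · 146068 · 568 · 946 = 470918557824.

470918557824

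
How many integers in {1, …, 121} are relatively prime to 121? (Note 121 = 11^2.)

110

φ(11^2) = 11^1·(11−1) = 11·10 = 110.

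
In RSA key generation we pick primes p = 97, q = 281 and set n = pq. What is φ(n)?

26880

φ(n) = (p − 1)(q − 1) = (97−1)(281−1) = 96·280 = 26880.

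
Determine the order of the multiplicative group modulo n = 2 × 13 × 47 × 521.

φ(2) = 2 − 1 = 1.
φ(13) = 13 − 1 = 12.
φ(47) = 47 − 1 = 46.
φ(521) = 521 − 1 = 520.
φ(636662) = 1 × 12 × 46 × 520 = 287040.

287040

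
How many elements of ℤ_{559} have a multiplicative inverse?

504

559 = 13 · 43.
φ(559) = 559 · (1 − 1/13) · (1 − 1/43)
       = 559 · 504/559 = 504.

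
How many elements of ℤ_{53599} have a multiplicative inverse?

38880

First factor: 53599 = 7 * 13 * 19 * 31.
φ(7) = 7 − 1 = 6.
φ(13) = 13 − 1 = 12.
φ(19) = 19 − 1 = 18.
φ(31) = 31 − 1 = 30.
Multiply: 6 · 12 · 18 · 30 = 38880.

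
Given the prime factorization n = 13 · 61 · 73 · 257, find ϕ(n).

φ(13) = 13 − 1 = 12.
φ(61) = 61 − 1 = 60.
φ(73) = 73 − 1 = 72.
φ(257) = 257 − 1 = 256.
Multiply: 12 · 60 · 72 · 256 = 13271040.

13271040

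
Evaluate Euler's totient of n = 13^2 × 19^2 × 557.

φ(13^2) = 13^2 − 13^1 = 169 − 13 = 156.
φ(19^2) = 19^1·(19−1) = 19·18 = 342.
φ(557) = 557 − 1 = 556.
Multiply: 156 · 342 · 556 = 29663712.

29663712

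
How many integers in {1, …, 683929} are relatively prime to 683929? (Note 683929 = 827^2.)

φ(683929) = 683929 · (1 − 1/827)
       = 683929 · 826/827 = 683102.

683102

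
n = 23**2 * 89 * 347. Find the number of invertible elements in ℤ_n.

φ(16337107) = 16337107 · (1 − 1/23) · (1 − 1/89) · (1 − 1/347)
       = 16337107 · 669856/710309 = 15406688.

15406688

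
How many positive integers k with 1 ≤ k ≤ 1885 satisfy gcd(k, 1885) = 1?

1344

First factor: 1885 = 5 × 13 × 29.
φ(5) = 5 − 1 = 4.
φ(13) = 13 − 1 = 12.
φ(29) = 29 − 1 = 28.
φ(1885) = 4 × 12 × 28 = 1344.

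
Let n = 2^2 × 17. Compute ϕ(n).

32

φ(2^2) = 2^2 − 2^1 = 4 − 2 = 2.
φ(17) = 17 − 1 = 16.
φ(68) = 2 × 16 = 32.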